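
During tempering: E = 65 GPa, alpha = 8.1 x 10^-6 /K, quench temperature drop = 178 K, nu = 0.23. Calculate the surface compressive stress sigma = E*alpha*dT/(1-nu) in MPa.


Tempering stress: sigma = E * alpha * dT / (1 - nu)
  E (MPa) = 65 * 1000 = 65000
  Numerator = 65000 * (8.1 x 10^-6) * 178 = 93.717
  Denominator = 1 - 0.23 = 0.77
  sigma = 93.717 / 0.77 = 121.7 MPa

121.7 MPa


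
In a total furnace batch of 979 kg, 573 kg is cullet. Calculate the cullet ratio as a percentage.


Cullet ratio = (cullet mass / total batch mass) * 100
  Ratio = 573 / 979 * 100 = 58.53%

58.53%


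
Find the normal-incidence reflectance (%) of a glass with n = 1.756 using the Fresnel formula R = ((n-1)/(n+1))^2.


Fresnel reflectance at normal incidence:
  R = ((n - 1)/(n + 1))^2
  (n - 1)/(n + 1) = (1.756 - 1)/(1.756 + 1) = 0.274311
  R = 0.274311^2 = 0.0752465
  R(%) = 0.0752465 * 100 = 7.525%

7.525%


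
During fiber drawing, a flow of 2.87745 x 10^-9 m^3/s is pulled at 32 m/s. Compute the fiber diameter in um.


Cross-sectional area from continuity:
  A = Q / v = 2.87745 x 10^-9 / 32 = 8.992031 x 10^-11 m^2
Diameter from circular cross-section:
  d = sqrt(4A / pi) * 10^6 (m -> um)
  d = sqrt(4 * 8.992031 x 10^-11 / pi) * 10^6 = 10.7 um

10.7 um


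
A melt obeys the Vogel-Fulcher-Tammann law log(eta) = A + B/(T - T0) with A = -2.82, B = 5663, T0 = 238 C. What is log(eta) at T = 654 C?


VFT equation: log(eta) = A + B / (T - T0)
  T - T0 = 654 - 238 = 416
  B / (T - T0) = 5663 / 416 = 13.613
  log(eta) = -2.82 + 13.613 = 10.793

10.793


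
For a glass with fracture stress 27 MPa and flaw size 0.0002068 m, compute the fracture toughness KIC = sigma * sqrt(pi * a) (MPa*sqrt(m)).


Fracture toughness: KIC = sigma * sqrt(pi * a)
  pi * a = pi * 0.0002068 = 0.000649681
  sqrt(pi * a) = 0.025489
  KIC = 27 * 0.025489 = 0.688 MPa*sqrt(m)

0.688 MPa*sqrt(m)


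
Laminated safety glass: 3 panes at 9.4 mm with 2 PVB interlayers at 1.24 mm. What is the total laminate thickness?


Total thickness = glass contribution + PVB contribution
  Glass: 3 * 9.4 = 28.2 mm
  PVB: 2 * 1.24 = 2.48 mm
  Total = 28.2 + 2.48 = 30.68 mm

30.68 mm


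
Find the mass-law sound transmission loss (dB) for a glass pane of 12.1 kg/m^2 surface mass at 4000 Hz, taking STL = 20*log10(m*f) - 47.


Mass law: STL = 20 * log10(m * f) - 47
  m * f = 12.1 * 4000 = 48400
  log10(48400) = 4.68485
  STL = 20 * 4.68485 - 47 = 93.697 - 47 = 46.7 dB

46.7 dB


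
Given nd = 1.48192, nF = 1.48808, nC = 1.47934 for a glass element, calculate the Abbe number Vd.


Abbe number formula: Vd = (nd - 1) / (nF - nC)
  nd - 1 = 1.48192 - 1 = 0.48192
  nF - nC = 1.48808 - 1.47934 = 0.00874
  Vd = 0.48192 / 0.00874 = 55.14

55.14


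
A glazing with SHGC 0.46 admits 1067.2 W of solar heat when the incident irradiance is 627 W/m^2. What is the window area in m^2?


Rearrange Q = Area * SHGC * Irradiance:
  Area = Q / (SHGC * Irradiance)
  Area = 1067.2 / (0.46 * 627) = 3.7 m^2

3.7 m^2


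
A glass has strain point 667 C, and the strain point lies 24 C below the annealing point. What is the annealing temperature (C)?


T_anneal = T_strain + gap:
  T_anneal = 667 + 24 = 691 C

691 C


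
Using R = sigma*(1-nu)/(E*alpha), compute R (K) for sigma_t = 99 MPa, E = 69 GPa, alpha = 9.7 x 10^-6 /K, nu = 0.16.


Thermal shock resistance: R = sigma * (1 - nu) / (E * alpha)
  Numerator = 99 * (1 - 0.16) = 83.16
  Denominator = 69 * 1000 * (9.7 x 10^-6) = 0.6693
  R = 83.16 / 0.6693 = 124.2 K

124.2 K


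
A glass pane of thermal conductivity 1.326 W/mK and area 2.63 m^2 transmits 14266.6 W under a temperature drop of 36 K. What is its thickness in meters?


Fourier's law: t = k * A * dT / Q
  t = 1.326 * 2.63 * 36 / 14266.6
  t = 125.54568 / 14266.6 = 0.0088 m

0.0088 m


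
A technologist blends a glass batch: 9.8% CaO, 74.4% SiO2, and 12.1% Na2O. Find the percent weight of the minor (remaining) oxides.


Sum the three major oxides:
  SiO2 + Na2O + CaO = 74.4 + 12.1 + 9.8 = 96.3%
Subtract from 100%:
  Others = 100 - 96.3 = 3.7%

3.7%


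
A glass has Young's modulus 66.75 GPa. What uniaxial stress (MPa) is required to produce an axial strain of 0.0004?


Rearrange E = sigma / epsilon:
  sigma = E * epsilon
  E (MPa) = 66.75 * 1000 = 66750
  sigma = 66750 * 0.0004 = 26.7 MPa

26.7 MPa


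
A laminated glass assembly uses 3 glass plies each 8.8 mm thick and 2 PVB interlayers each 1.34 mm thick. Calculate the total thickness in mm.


Total thickness = glass contribution + PVB contribution
  Glass: 3 * 8.8 = 26.4 mm
  PVB: 2 * 1.34 = 2.68 mm
  Total = 26.4 + 2.68 = 29.08 mm

29.08 mm


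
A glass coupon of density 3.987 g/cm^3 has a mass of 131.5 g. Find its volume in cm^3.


Rearrange rho = m / V:
  V = m / rho
  V = 131.5 / 3.987 = 32.982 cm^3

32.982 cm^3


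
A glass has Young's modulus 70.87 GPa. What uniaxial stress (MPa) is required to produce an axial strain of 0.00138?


Rearrange E = sigma / epsilon:
  sigma = E * epsilon
  E (MPa) = 70.87 * 1000 = 70870
  sigma = 70870 * 0.00138 = 97.8 MPa

97.8 MPa


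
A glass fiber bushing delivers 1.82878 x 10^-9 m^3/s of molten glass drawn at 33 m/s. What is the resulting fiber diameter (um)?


Cross-sectional area from continuity:
  A = Q / v = 1.82878 x 10^-9 / 33 = 5.541758 x 10^-11 m^2
Diameter from circular cross-section:
  d = sqrt(4A / pi) * 10^6 (m -> um)
  d = sqrt(4 * 5.541758 x 10^-11 / pi) * 10^6 = 8.4 um

8.4 um


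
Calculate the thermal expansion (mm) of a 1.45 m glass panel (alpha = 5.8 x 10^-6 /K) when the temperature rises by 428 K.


Thermal expansion formula: dL = alpha * L0 * dT
  dL = (5.8 x 10^-6) * 1.45 * 428 = 0.00359948 m
Convert to mm: 0.00359948 * 1000 = 3.5995 mm

3.5995 mm


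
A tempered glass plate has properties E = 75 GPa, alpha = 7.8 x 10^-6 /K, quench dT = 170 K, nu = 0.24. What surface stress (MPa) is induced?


Tempering stress: sigma = E * alpha * dT / (1 - nu)
  E (MPa) = 75 * 1000 = 75000
  Numerator = 75000 * (7.8 x 10^-6) * 170 = 99.45
  Denominator = 1 - 0.24 = 0.76
  sigma = 99.45 / 0.76 = 130.9 MPa

130.9 MPa


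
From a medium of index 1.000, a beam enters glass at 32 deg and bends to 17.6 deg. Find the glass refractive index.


Apply Snell's law: n1 * sin(theta1) = n2 * sin(theta2)
  n2 = n1 * sin(theta1) / sin(theta2)
  sin(32) = 0.529919
  sin(17.6) = 0.30237
  n2 = 1.000 * 0.529919 / 0.30237 = 1.7526

1.7526


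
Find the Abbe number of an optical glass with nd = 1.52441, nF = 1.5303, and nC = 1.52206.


Abbe number formula: Vd = (nd - 1) / (nF - nC)
  nd - 1 = 1.52441 - 1 = 0.52441
  nF - nC = 1.5303 - 1.52206 = 0.00824
  Vd = 0.52441 / 0.00824 = 63.64

63.64


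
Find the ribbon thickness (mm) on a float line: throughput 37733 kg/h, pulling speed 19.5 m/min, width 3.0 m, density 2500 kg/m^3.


Ribbon cross-section from mass balance:
  Volume rate = throughput / density = 37733 / 2500 = 15.0932 m^3/h
  thickness = volume rate / (speed * 60 * width), i.e.
  thickness = throughput / (60 * speed * width * density) * 1000
  thickness = 37733 / (60 * 19.5 * 3.0 * 2500) * 1000 = 4.3 mm

4.3 mm


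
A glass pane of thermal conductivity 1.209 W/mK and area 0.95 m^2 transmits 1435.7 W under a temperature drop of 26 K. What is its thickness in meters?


Fourier's law: t = k * A * dT / Q
  t = 1.209 * 0.95 * 26 / 1435.7
  t = 29.8623 / 1435.7 = 0.0208 m

0.0208 m


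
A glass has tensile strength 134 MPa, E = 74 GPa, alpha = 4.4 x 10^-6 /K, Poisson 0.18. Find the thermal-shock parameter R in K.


Thermal shock resistance: R = sigma * (1 - nu) / (E * alpha)
  Numerator = 134 * (1 - 0.18) = 109.88
  Denominator = 74 * 1000 * (4.4 x 10^-6) = 0.3256
  R = 109.88 / 0.3256 = 337.5 K

337.5 K


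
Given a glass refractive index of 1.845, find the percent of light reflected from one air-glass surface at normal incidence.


Fresnel reflectance at normal incidence:
  R = ((n - 1)/(n + 1))^2
  (n - 1)/(n + 1) = (1.845 - 1)/(1.845 + 1) = 0.297012
  R = 0.297012^2 = 0.0882161
  R(%) = 0.0882161 * 100 = 8.822%

8.822%


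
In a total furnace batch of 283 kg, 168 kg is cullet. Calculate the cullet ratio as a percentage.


Cullet ratio = (cullet mass / total batch mass) * 100
  Ratio = 168 / 283 * 100 = 59.36%

59.36%


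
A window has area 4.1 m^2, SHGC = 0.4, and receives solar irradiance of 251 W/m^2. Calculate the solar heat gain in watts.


Solar heat gain: Q = Area * SHGC * Irradiance
  Q = 4.1 * 0.4 * 251 = 411.6 W

411.6 W


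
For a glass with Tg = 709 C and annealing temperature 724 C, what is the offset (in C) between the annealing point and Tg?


Offset = T_anneal - Tg:
  offset = 724 - 709 = 15 C

15 C


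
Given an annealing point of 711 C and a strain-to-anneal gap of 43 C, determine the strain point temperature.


Strain point = annealing point - difference:
  T_strain = 711 - 43 = 668 C

668 C


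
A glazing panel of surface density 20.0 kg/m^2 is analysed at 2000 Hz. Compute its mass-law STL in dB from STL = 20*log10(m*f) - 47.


Mass law: STL = 20 * log10(m * f) - 47
  m * f = 20.0 * 2000 = 40000
  log10(40000) = 4.60206
  STL = 20 * 4.60206 - 47 = 92.0412 - 47 = 45.0 dB

45.0 dB


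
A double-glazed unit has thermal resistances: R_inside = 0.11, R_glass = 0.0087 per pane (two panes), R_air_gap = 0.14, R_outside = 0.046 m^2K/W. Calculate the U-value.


Total thermal resistance (series):
  R_total = R_in + R_glass + R_air + R_glass + R_out
  R_total = 0.11 + 0.0087 + 0.14 + 0.0087 + 0.046 = 0.3134 m^2K/W
U-value = 1 / R_total = 1 / 0.3134 = 3.191 W/m^2K

3.191 W/m^2K


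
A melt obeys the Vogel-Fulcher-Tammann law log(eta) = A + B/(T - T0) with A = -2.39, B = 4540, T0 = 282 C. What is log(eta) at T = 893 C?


VFT equation: log(eta) = A + B / (T - T0)
  T - T0 = 893 - 282 = 611
  B / (T - T0) = 4540 / 611 = 7.43
  log(eta) = -2.39 + 7.43 = 5.04

5.04


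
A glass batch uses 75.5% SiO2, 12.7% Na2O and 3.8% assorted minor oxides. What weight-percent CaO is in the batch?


Pieces sum to 100%:
  CaO = 100 - (SiO2 + Na2O + others)
  CaO = 100 - (75.5 + 12.7 + 3.8) = 8.0%

8.0%


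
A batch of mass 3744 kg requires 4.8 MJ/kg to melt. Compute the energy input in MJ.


Total energy = mass * specific energy
  E = 3744 * 4.8 = 17971.2 MJ

17971.2 MJ


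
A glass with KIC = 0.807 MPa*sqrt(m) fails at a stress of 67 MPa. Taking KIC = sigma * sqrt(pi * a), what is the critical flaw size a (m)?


Rearrange KIC = sigma * sqrt(pi * a):
  sqrt(pi * a) = KIC / sigma
  sqrt(pi * a) = 0.807 / 67 = 0.012045
  a = (KIC / sigma)^2 / pi
  a = 0.012045^2 / pi = 0.0000462 m

0.0000462 m


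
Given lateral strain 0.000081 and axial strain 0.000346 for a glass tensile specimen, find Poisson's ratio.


Poisson's ratio: nu = lateral strain / axial strain
  nu = 0.000081 / 0.000346 = 0.2341

0.2341


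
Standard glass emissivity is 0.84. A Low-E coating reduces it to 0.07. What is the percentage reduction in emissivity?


Percentage reduction = (1 - coated/uncoated) * 100
  Ratio = 0.07 / 0.84 = 0.0833
  Reduction = (1 - 0.0833) * 100 = 91.7%

91.7%


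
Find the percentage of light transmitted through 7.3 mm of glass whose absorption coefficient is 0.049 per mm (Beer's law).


Beer-Lambert law: T = exp(-alpha * thickness)
  exponent = -0.049 * 7.3 = -0.3577
  T = exp(-0.3577) = 0.6993
  Percentage = 0.6993 * 100 = 69.93%

69.93%


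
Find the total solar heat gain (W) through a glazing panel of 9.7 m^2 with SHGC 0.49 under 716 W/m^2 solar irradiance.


Solar heat gain: Q = Area * SHGC * Irradiance
  Q = 9.7 * 0.49 * 716 = 3403.1 W

3403.1 W


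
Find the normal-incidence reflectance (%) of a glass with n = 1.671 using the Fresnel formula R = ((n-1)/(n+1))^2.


Fresnel reflectance at normal incidence:
  R = ((n - 1)/(n + 1))^2
  (n - 1)/(n + 1) = (1.671 - 1)/(1.671 + 1) = 0.251217
  R = 0.251217^2 = 0.06311
  R(%) = 0.06311 * 100 = 6.311%

6.311%


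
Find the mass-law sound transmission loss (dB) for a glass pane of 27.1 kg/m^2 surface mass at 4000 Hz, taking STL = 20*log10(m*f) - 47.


Mass law: STL = 20 * log10(m * f) - 47
  m * f = 27.1 * 4000 = 108400
  log10(108400) = 5.03503
  STL = 20 * 5.03503 - 47 = 100.7006 - 47 = 53.7 dB

53.7 dB


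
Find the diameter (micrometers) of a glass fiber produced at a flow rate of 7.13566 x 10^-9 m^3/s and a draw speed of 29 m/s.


Cross-sectional area from continuity:
  A = Q / v = 7.13566 x 10^-9 / 29 = 2.460572 x 10^-10 m^2
Diameter from circular cross-section:
  d = sqrt(4A / pi) * 10^6 (m -> um)
  d = sqrt(4 * 2.460572 x 10^-10 / pi) * 10^6 = 17.7 um

17.7 um


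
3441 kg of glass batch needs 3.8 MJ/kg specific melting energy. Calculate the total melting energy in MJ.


Total energy = mass * specific energy
  E = 3441 * 3.8 = 13075.8 MJ

13075.8 MJ


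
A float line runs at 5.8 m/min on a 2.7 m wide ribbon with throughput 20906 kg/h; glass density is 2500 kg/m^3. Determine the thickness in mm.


Ribbon cross-section from mass balance:
  Volume rate = throughput / density = 20906 / 2500 = 8.3624 m^3/h
  thickness = volume rate / (speed * 60 * width), i.e.
  thickness = throughput / (60 * speed * width * density) * 1000
  thickness = 20906 / (60 * 5.8 * 2.7 * 2500) * 1000 = 8.9 mm

8.9 mm


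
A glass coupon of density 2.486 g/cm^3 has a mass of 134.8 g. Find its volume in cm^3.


Rearrange rho = m / V:
  V = m / rho
  V = 134.8 / 2.486 = 54.224 cm^3

54.224 cm^3


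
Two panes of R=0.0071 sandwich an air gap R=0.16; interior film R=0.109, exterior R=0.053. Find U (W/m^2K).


Total thermal resistance (series):
  R_total = R_in + R_glass + R_air + R_glass + R_out
  R_total = 0.109 + 0.0071 + 0.16 + 0.0071 + 0.053 = 0.3362 m^2K/W
U-value = 1 / R_total = 1 / 0.3362 = 2.974 W/m^2K

2.974 W/m^2K


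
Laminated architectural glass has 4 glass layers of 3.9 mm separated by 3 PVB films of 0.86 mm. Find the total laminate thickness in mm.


Total thickness = glass contribution + PVB contribution
  Glass: 4 * 3.9 = 15.6 mm
  PVB: 3 * 0.86 = 2.58 mm
  Total = 15.6 + 2.58 = 18.18 mm

18.18 mm


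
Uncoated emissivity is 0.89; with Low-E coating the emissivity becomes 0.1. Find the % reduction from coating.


Percentage reduction = (1 - coated/uncoated) * 100
  Ratio = 0.1 / 0.89 = 0.1124
  Reduction = (1 - 0.1124) * 100 = 88.8%

88.8%


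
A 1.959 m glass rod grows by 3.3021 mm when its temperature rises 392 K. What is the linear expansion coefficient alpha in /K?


Rearrange dL = alpha * L0 * dT for alpha:
  alpha = dL / (L0 * dT)
  alpha = (3.3021 / 1000) / (1.959 * 392) = 0.0000043 /K = 4.3 x 10^-6 /K

4.3 x 10^-6 /K


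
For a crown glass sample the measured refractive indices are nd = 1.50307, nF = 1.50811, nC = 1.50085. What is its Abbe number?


Abbe number formula: Vd = (nd - 1) / (nF - nC)
  nd - 1 = 1.50307 - 1 = 0.50307
  nF - nC = 1.50811 - 1.50085 = 0.00726
  Vd = 0.50307 / 0.00726 = 69.29

69.29


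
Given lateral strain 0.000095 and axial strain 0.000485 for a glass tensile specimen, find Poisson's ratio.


Poisson's ratio: nu = lateral strain / axial strain
  nu = 0.000095 / 0.000485 = 0.1959

0.1959


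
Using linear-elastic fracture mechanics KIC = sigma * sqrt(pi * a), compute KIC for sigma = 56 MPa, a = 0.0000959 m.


Fracture toughness: KIC = sigma * sqrt(pi * a)
  pi * a = pi * 0.0000959 = 0.000301279
  sqrt(pi * a) = 0.017357
  KIC = 56 * 0.017357 = 0.972 MPa*sqrt(m)

0.972 MPa*sqrt(m)


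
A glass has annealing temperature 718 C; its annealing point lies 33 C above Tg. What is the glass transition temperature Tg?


Rearrange T_anneal = Tg + offset for Tg:
  Tg = T_anneal - offset = 718 - 33 = 685 C

685 C


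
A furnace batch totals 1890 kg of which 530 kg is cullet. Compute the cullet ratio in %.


Cullet ratio = (cullet mass / total batch mass) * 100
  Ratio = 530 / 1890 * 100 = 28.04%

28.04%


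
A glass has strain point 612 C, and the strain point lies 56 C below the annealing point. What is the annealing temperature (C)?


T_anneal = T_strain + gap:
  T_anneal = 612 + 56 = 668 C

668 C


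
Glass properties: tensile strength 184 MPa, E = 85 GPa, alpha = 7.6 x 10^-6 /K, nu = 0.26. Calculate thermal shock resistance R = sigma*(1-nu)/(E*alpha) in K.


Thermal shock resistance: R = sigma * (1 - nu) / (E * alpha)
  Numerator = 184 * (1 - 0.26) = 136.16
  Denominator = 85 * 1000 * (7.6 x 10^-6) = 0.646
  R = 136.16 / 0.646 = 210.8 K

210.8 K


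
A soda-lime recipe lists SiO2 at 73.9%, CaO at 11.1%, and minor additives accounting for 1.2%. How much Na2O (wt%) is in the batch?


Pieces sum to 100%:
  Na2O = 100 - (SiO2 + CaO + others)
  Na2O = 100 - (73.9 + 11.1 + 1.2) = 13.8%

13.8%


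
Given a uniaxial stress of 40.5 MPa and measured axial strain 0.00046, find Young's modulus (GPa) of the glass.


Young's modulus: E = stress / strain
  E = 40.5 MPa / 0.00046 = 88043.48 MPa
Convert to GPa: 88043.48 / 1000 = 88.04 GPa

88.04 GPa


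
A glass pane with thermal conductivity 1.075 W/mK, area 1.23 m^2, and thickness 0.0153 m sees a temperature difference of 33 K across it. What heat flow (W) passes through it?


Fourier's law: Q = k * A * dT / t
  Q = 1.075 * 1.23 * 33 / 0.0153
  Q = 43.63425 / 0.0153 = 2851.9 W

2851.9 W


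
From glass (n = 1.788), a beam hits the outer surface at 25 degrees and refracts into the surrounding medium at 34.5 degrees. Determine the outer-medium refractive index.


Apply Snell's law: n1 * sin(theta1) = n2 * sin(theta2)
  n2 = n1 * sin(theta1) / sin(theta2)
  sin(25) = 0.422618
  sin(34.5) = 0.566406
  n2 = 1.788 * 0.422618 / 0.566406 = 1.3341

1.3341


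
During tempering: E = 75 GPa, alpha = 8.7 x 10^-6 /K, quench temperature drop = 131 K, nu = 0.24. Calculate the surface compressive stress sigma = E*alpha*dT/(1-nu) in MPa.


Tempering stress: sigma = E * alpha * dT / (1 - nu)
  E (MPa) = 75 * 1000 = 75000
  Numerator = 75000 * (8.7 x 10^-6) * 131 = 85.4775
  Denominator = 1 - 0.24 = 0.76
  sigma = 85.4775 / 0.76 = 112.5 MPa

112.5 MPa


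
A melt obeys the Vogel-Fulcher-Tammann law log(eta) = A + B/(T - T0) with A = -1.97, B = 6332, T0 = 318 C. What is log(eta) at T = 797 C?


VFT equation: log(eta) = A + B / (T - T0)
  T - T0 = 797 - 318 = 479
  B / (T - T0) = 6332 / 479 = 13.219
  log(eta) = -1.97 + 13.219 = 11.249

11.249


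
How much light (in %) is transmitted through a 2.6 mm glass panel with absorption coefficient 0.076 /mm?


Beer-Lambert law: T = exp(-alpha * thickness)
  exponent = -0.076 * 2.6 = -0.1976
  T = exp(-0.1976) = 0.8207
  Percentage = 0.8207 * 100 = 82.07%

82.07%


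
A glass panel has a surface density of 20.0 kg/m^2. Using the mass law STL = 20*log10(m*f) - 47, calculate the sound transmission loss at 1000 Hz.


Mass law: STL = 20 * log10(m * f) - 47
  m * f = 20.0 * 1000 = 20000
  log10(20000) = 4.30103
  STL = 20 * 4.30103 - 47 = 86.0206 - 47 = 39.0 dB

39.0 dB


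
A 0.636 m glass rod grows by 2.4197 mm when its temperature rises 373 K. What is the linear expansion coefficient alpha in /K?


Rearrange dL = alpha * L0 * dT for alpha:
  alpha = dL / (L0 * dT)
  alpha = (2.4197 / 1000) / (0.636 * 373) = 0.0000102 /K = 1.02 x 10^-5 /K

1.02 x 10^-5 /K


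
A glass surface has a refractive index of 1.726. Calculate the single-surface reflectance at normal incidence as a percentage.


Fresnel reflectance at normal incidence:
  R = ((n - 1)/(n + 1))^2
  (n - 1)/(n + 1) = (1.726 - 1)/(1.726 + 1) = 0.266324
  R = 0.266324^2 = 0.0709285
  R(%) = 0.0709285 * 100 = 7.093%

7.093%


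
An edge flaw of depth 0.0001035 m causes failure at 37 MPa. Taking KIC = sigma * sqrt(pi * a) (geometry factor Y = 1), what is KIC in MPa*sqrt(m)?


Fracture toughness: KIC = sigma * sqrt(pi * a)
  pi * a = pi * 0.0001035 = 0.000325155
  sqrt(pi * a) = 0.018032
  KIC = 37 * 0.018032 = 0.667 MPa*sqrt(m)

0.667 MPa*sqrt(m)


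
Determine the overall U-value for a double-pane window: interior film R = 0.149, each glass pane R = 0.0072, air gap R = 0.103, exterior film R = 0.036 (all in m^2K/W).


Total thermal resistance (series):
  R_total = R_in + R_glass + R_air + R_glass + R_out
  R_total = 0.149 + 0.0072 + 0.103 + 0.0072 + 0.036 = 0.3024 m^2K/W
U-value = 1 / R_total = 1 / 0.3024 = 3.307 W/m^2K

3.307 W/m^2K


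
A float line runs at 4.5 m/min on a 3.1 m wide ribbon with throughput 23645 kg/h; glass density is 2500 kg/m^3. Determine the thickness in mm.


Ribbon cross-section from mass balance:
  Volume rate = throughput / density = 23645 / 2500 = 9.458 m^3/h
  thickness = volume rate / (speed * 60 * width), i.e.
  thickness = throughput / (60 * speed * width * density) * 1000
  thickness = 23645 / (60 * 4.5 * 3.1 * 2500) * 1000 = 11.3 mm

11.3 mm


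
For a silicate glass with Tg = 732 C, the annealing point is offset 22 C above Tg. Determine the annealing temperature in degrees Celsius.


The annealing temperature is Tg plus the offset:
  T_anneal = 732 + 22 = 754 C

754 C


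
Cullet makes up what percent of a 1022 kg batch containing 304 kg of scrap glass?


Cullet ratio = (cullet mass / total batch mass) * 100
  Ratio = 304 / 1022 * 100 = 29.75%

29.75%


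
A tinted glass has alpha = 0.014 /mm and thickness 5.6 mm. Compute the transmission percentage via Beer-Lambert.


Beer-Lambert law: T = exp(-alpha * thickness)
  exponent = -0.014 * 5.6 = -0.0784
  T = exp(-0.0784) = 0.9246
  Percentage = 0.9246 * 100 = 92.46%

92.46%


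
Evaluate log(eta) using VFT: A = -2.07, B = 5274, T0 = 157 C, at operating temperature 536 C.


VFT equation: log(eta) = A + B / (T - T0)
  T - T0 = 536 - 157 = 379
  B / (T - T0) = 5274 / 379 = 13.916
  log(eta) = -2.07 + 13.916 = 11.846

11.846


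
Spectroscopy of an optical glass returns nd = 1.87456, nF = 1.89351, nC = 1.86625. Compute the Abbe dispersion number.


Abbe number formula: Vd = (nd - 1) / (nF - nC)
  nd - 1 = 1.87456 - 1 = 0.87456
  nF - nC = 1.89351 - 1.86625 = 0.02726
  Vd = 0.87456 / 0.02726 = 32.08

32.08


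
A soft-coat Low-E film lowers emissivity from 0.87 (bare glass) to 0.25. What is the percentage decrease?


Percentage reduction = (1 - coated/uncoated) * 100
  Ratio = 0.25 / 0.87 = 0.2874
  Reduction = (1 - 0.2874) * 100 = 71.3%

71.3%


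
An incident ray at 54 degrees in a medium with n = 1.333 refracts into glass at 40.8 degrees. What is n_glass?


Apply Snell's law: n1 * sin(theta1) = n2 * sin(theta2)
  n2 = n1 * sin(theta1) / sin(theta2)
  sin(54) = 0.809017
  sin(40.8) = 0.653421
  n2 = 1.333 * 0.809017 / 0.653421 = 1.6504

1.6504


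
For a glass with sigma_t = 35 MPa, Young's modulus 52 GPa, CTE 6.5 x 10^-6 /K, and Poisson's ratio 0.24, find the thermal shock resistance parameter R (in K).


Thermal shock resistance: R = sigma * (1 - nu) / (E * alpha)
  Numerator = 35 * (1 - 0.24) = 26.6
  Denominator = 52 * 1000 * (6.5 x 10^-6) = 0.338
  R = 26.6 / 0.338 = 78.7 K

78.7 K


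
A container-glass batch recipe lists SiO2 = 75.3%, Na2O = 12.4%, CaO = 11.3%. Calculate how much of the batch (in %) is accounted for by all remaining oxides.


Sum the three major oxides:
  SiO2 + Na2O + CaO = 75.3 + 12.4 + 11.3 = 99.0%
Subtract from 100%:
  Others = 100 - 99.0 = 1.0%

1.0%


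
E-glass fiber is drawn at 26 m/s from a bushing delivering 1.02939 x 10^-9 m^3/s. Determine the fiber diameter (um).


Cross-sectional area from continuity:
  A = Q / v = 1.02939 x 10^-9 / 26 = 3.959192 x 10^-11 m^2
Diameter from circular cross-section:
  d = sqrt(4A / pi) * 10^6 (m -> um)
  d = sqrt(4 * 3.959192 x 10^-11 / pi) * 10^6 = 7.1 um

7.1 um


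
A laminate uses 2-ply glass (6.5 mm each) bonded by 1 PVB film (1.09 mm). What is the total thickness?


Total thickness = glass contribution + PVB contribution
  Glass: 2 * 6.5 = 13.0 mm
  PVB: 1 * 1.09 = 1.09 mm
  Total = 13.0 + 1.09 = 14.09 mm

14.09 mm


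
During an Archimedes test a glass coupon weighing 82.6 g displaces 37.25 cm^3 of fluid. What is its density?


Use the definition of density:
  rho = mass / volume
  rho = 82.6 / 37.25 = 2.217 g/cm^3

2.217 g/cm^3


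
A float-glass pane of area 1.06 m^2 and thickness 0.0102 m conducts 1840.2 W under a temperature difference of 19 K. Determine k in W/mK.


Fourier's law rearranged: k = Q * t / (A * dT)
  Numerator = 1840.2 * 0.0102 = 18.77004
  Denominator = 1.06 * 19 = 20.14
  k = 18.77004 / 20.14 = 0.932 W/mK

0.932 W/mK


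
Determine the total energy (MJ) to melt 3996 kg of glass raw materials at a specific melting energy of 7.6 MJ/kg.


Total energy = mass * specific energy
  E = 3996 * 7.6 = 30369.6 MJ

30369.6 MJ


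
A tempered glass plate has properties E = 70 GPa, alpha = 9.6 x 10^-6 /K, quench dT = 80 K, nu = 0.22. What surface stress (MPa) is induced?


Tempering stress: sigma = E * alpha * dT / (1 - nu)
  E (MPa) = 70 * 1000 = 70000
  Numerator = 70000 * (9.6 x 10^-6) * 80 = 53.76
  Denominator = 1 - 0.22 = 0.78
  sigma = 53.76 / 0.78 = 68.9 MPa

68.9 MPa


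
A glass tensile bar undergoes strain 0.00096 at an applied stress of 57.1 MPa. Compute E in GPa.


Young's modulus: E = stress / strain
  E = 57.1 MPa / 0.00096 = 59479.17 MPa
Convert to GPa: 59479.17 / 1000 = 59.48 GPa

59.48 GPa


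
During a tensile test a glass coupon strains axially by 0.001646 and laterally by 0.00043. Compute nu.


Poisson's ratio: nu = lateral strain / axial strain
  nu = 0.00043 / 0.001646 = 0.2612

0.2612


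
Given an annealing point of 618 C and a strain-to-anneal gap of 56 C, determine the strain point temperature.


Strain point = annealing point - difference:
  T_strain = 618 - 56 = 562 C

562 C


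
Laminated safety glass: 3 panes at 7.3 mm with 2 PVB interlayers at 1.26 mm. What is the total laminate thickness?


Total thickness = glass contribution + PVB contribution
  Glass: 3 * 7.3 = 21.9 mm
  PVB: 2 * 1.26 = 2.52 mm
  Total = 21.9 + 2.52 = 24.42 mm

24.42 mm


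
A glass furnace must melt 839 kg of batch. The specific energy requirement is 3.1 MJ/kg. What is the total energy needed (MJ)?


Total energy = mass * specific energy
  E = 839 * 3.1 = 2600.9 MJ

2600.9 MJ


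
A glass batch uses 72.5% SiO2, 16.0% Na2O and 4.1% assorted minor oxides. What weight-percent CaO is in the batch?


Pieces sum to 100%:
  CaO = 100 - (SiO2 + Na2O + others)
  CaO = 100 - (72.5 + 16.0 + 4.1) = 7.4%

7.4%


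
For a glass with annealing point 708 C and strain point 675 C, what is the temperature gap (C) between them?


Gap = T_anneal - T_strain:
  gap = 708 - 675 = 33 C

33 C


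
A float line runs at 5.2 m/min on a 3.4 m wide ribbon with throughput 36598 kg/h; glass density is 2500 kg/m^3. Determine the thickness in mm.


Ribbon cross-section from mass balance:
  Volume rate = throughput / density = 36598 / 2500 = 14.6392 m^3/h
  thickness = volume rate / (speed * 60 * width), i.e.
  thickness = throughput / (60 * speed * width * density) * 1000
  thickness = 36598 / (60 * 5.2 * 3.4 * 2500) * 1000 = 13.8 mm

13.8 mm


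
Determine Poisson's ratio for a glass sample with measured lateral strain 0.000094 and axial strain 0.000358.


Poisson's ratio: nu = lateral strain / axial strain
  nu = 0.000094 / 0.000358 = 0.2626

0.2626


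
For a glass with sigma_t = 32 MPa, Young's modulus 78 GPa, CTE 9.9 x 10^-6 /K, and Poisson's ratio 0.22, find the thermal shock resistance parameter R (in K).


Thermal shock resistance: R = sigma * (1 - nu) / (E * alpha)
  Numerator = 32 * (1 - 0.22) = 24.96
  Denominator = 78 * 1000 * (9.9 x 10^-6) = 0.7722
  R = 24.96 / 0.7722 = 32.3 K

32.3 K


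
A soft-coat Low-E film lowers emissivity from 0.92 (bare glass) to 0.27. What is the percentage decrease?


Percentage reduction = (1 - coated/uncoated) * 100
  Ratio = 0.27 / 0.92 = 0.2935
  Reduction = (1 - 0.2935) * 100 = 70.7%

70.7%


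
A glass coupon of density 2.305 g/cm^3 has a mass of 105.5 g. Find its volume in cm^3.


Rearrange rho = m / V:
  V = m / rho
  V = 105.5 / 2.305 = 45.77 cm^3

45.77 cm^3


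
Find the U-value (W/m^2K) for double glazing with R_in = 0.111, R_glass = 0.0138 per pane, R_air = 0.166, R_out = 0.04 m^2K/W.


Total thermal resistance (series):
  R_total = R_in + R_glass + R_air + R_glass + R_out
  R_total = 0.111 + 0.0138 + 0.166 + 0.0138 + 0.04 = 0.3446 m^2K/W
U-value = 1 / R_total = 1 / 0.3446 = 2.902 W/m^2K

2.902 W/m^2K


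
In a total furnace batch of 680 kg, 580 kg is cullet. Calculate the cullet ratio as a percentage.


Cullet ratio = (cullet mass / total batch mass) * 100
  Ratio = 580 / 680 * 100 = 85.29%

85.29%


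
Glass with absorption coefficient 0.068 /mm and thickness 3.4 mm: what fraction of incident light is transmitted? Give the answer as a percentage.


Beer-Lambert law: T = exp(-alpha * thickness)
  exponent = -0.068 * 3.4 = -0.2312
  T = exp(-0.2312) = 0.7936
  Percentage = 0.7936 * 100 = 79.36%

79.36%


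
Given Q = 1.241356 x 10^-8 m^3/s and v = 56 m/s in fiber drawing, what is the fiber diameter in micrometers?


Cross-sectional area from continuity:
  A = Q / v = 1.241356 x 10^-8 / 56 = 2.216707 x 10^-10 m^2
Diameter from circular cross-section:
  d = sqrt(4A / pi) * 10^6 (m -> um)
  d = sqrt(4 * 2.216707 x 10^-10 / pi) * 10^6 = 16.8 um

16.8 um


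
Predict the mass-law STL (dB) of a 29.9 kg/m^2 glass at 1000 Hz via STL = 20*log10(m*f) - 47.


Mass law: STL = 20 * log10(m * f) - 47
  m * f = 29.9 * 1000 = 29900
  log10(29900) = 4.47567
  STL = 20 * 4.47567 - 47 = 89.5134 - 47 = 42.5 dB

42.5 dB


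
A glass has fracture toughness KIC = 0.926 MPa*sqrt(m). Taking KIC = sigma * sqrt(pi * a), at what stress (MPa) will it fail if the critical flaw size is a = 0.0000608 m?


Rearrange KIC = sigma * sqrt(pi * a):
  sigma = KIC / sqrt(pi * a)
  sqrt(pi * 0.0000608) = 0.013821
  sigma = 0.926 / 0.013821 = 67.0 MPa

67.0 MPa


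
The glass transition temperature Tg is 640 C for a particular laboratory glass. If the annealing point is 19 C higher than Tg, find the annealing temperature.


The annealing temperature is Tg plus the offset:
  T_anneal = 640 + 19 = 659 C

659 C


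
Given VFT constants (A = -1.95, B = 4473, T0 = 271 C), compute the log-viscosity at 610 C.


VFT equation: log(eta) = A + B / (T - T0)
  T - T0 = 610 - 271 = 339
  B / (T - T0) = 4473 / 339 = 13.195
  log(eta) = -1.95 + 13.195 = 11.245

11.245


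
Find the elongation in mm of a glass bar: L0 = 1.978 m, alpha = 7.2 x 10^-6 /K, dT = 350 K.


Thermal expansion formula: dL = alpha * L0 * dT
  dL = (7.2 x 10^-6) * 1.978 * 350 = 0.00498456 m
Convert to mm: 0.00498456 * 1000 = 4.9846 mm

4.9846 mm


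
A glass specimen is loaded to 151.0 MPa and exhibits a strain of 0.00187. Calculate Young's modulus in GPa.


Young's modulus: E = stress / strain
  E = 151.0 MPa / 0.00187 = 80748.66 MPa
Convert to GPa: 80748.66 / 1000 = 80.75 GPa

80.75 GPa


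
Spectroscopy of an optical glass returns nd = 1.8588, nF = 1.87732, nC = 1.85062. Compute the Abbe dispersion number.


Abbe number formula: Vd = (nd - 1) / (nF - nC)
  nd - 1 = 1.8588 - 1 = 0.8588
  nF - nC = 1.87732 - 1.85062 = 0.0267
  Vd = 0.8588 / 0.0267 = 32.16

32.16


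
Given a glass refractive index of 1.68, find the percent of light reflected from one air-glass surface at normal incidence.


Fresnel reflectance at normal incidence:
  R = ((n - 1)/(n + 1))^2
  (n - 1)/(n + 1) = (1.68 - 1)/(1.68 + 1) = 0.253731
  R = 0.253731^2 = 0.0643794
  R(%) = 0.0643794 * 100 = 6.438%

6.438%


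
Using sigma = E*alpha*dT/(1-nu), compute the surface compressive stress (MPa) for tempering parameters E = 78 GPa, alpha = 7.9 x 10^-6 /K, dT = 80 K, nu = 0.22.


Tempering stress: sigma = E * alpha * dT / (1 - nu)
  E (MPa) = 78 * 1000 = 78000
  Numerator = 78000 * (7.9 x 10^-6) * 80 = 49.296
  Denominator = 1 - 0.22 = 0.78
  sigma = 49.296 / 0.78 = 63.2 MPa

63.2 MPa


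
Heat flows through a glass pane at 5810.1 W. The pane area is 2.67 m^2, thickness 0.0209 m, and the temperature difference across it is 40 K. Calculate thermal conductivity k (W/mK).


Fourier's law rearranged: k = Q * t / (A * dT)
  Numerator = 5810.1 * 0.0209 = 121.43109
  Denominator = 2.67 * 40 = 106.8
  k = 121.43109 / 106.8 = 1.137 W/mK

1.137 W/mK


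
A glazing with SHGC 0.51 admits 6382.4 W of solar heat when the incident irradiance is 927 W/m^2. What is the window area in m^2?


Rearrange Q = Area * SHGC * Irradiance:
  Area = Q / (SHGC * Irradiance)
  Area = 6382.4 / (0.51 * 927) = 13.5 m^2

13.5 m^2


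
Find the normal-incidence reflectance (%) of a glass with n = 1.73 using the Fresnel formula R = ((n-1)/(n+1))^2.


Fresnel reflectance at normal incidence:
  R = ((n - 1)/(n + 1))^2
  (n - 1)/(n + 1) = (1.73 - 1)/(1.73 + 1) = 0.267399
  R = 0.267399^2 = 0.0715022
  R(%) = 0.0715022 * 100 = 7.15%

7.15%


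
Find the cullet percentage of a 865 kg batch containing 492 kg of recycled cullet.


Cullet ratio = (cullet mass / total batch mass) * 100
  Ratio = 492 / 865 * 100 = 56.88%

56.88%


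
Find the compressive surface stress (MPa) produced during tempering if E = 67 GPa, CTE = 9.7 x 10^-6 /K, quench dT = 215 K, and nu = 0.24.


Tempering stress: sigma = E * alpha * dT / (1 - nu)
  E (MPa) = 67 * 1000 = 67000
  Numerator = 67000 * (9.7 x 10^-6) * 215 = 139.7285
  Denominator = 1 - 0.24 = 0.76
  sigma = 139.7285 / 0.76 = 183.9 MPa

183.9 MPa


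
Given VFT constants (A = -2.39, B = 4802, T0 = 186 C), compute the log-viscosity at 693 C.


VFT equation: log(eta) = A + B / (T - T0)
  T - T0 = 693 - 186 = 507
  B / (T - T0) = 4802 / 507 = 9.471
  log(eta) = -2.39 + 9.471 = 7.081

7.081


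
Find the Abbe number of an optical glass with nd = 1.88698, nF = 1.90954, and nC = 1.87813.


Abbe number formula: Vd = (nd - 1) / (nF - nC)
  nd - 1 = 1.88698 - 1 = 0.88698
  nF - nC = 1.90954 - 1.87813 = 0.03141
  Vd = 0.88698 / 0.03141 = 28.24

28.24


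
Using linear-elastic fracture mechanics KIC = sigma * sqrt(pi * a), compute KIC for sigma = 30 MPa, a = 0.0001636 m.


Fracture toughness: KIC = sigma * sqrt(pi * a)
  pi * a = pi * 0.0001636 = 0.000513965
  sqrt(pi * a) = 0.022671
  KIC = 30 * 0.022671 = 0.68 MPa*sqrt(m)

0.68 MPa*sqrt(m)


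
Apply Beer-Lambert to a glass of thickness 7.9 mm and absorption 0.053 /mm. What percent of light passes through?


Beer-Lambert law: T = exp(-alpha * thickness)
  exponent = -0.053 * 7.9 = -0.4187
  T = exp(-0.4187) = 0.6579
  Percentage = 0.6579 * 100 = 65.79%

65.79%


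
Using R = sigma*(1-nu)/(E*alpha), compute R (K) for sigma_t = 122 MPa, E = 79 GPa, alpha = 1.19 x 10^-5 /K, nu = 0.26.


Thermal shock resistance: R = sigma * (1 - nu) / (E * alpha)
  Numerator = 122 * (1 - 0.26) = 90.28
  Denominator = 79 * 1000 * (1.19 x 10^-5) = 0.9401
  R = 90.28 / 0.9401 = 96.0 K

96.0 K


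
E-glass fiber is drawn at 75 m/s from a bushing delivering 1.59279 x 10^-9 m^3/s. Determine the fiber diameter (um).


Cross-sectional area from continuity:
  A = Q / v = 1.59279 x 10^-9 / 75 = 2.12372 x 10^-11 m^2
Diameter from circular cross-section:
  d = sqrt(4A / pi) * 10^6 (m -> um)
  d = sqrt(4 * 2.12372 x 10^-11 / pi) * 10^6 = 5.2 um

5.2 um


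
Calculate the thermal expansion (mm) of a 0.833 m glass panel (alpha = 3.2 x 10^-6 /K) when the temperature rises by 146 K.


Thermal expansion formula: dL = alpha * L0 * dT
  dL = (3.2 x 10^-6) * 0.833 * 146 = 0.00038918 m
Convert to mm: 0.00038918 * 1000 = 0.3892 mm

0.3892 mm


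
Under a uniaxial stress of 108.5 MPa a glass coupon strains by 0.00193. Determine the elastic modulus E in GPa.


Young's modulus: E = stress / strain
  E = 108.5 MPa / 0.00193 = 56217.62 MPa
Convert to GPa: 56217.62 / 1000 = 56.22 GPa

56.22 GPa


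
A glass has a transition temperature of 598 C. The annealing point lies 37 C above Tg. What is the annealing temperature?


The annealing temperature is Tg plus the offset:
  T_anneal = 598 + 37 = 635 C

635 C


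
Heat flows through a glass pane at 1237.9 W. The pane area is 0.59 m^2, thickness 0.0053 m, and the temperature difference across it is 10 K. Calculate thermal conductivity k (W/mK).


Fourier's law rearranged: k = Q * t / (A * dT)
  Numerator = 1237.9 * 0.0053 = 6.56087
  Denominator = 0.59 * 10 = 5.9
  k = 6.56087 / 5.9 = 1.112 W/mK

1.112 W/mK


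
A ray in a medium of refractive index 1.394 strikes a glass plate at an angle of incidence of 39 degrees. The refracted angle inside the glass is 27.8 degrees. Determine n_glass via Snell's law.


Apply Snell's law: n1 * sin(theta1) = n2 * sin(theta2)
  n2 = n1 * sin(theta1) / sin(theta2)
  sin(39) = 0.62932
  sin(27.8) = 0.466387
  n2 = 1.394 * 0.62932 / 0.466387 = 1.881

1.881


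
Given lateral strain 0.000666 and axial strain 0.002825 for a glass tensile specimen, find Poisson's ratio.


Poisson's ratio: nu = lateral strain / axial strain
  nu = 0.000666 / 0.002825 = 0.2358

0.2358


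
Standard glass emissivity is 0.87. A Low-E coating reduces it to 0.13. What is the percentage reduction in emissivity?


Percentage reduction = (1 - coated/uncoated) * 100
  Ratio = 0.13 / 0.87 = 0.1494
  Reduction = (1 - 0.1494) * 100 = 85.1%

85.1%


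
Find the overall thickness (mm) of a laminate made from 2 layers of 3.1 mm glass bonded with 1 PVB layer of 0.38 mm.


Total thickness = glass contribution + PVB contribution
  Glass: 2 * 3.1 = 6.2 mm
  PVB: 1 * 0.38 = 0.38 mm
  Total = 6.2 + 0.38 = 6.58 mm

6.58 mm


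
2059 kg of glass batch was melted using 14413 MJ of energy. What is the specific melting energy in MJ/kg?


Rearrange E = m * s for s:
  s = E / m
  s = 14413 / 2059 = 7.0 MJ/kg

7.0 MJ/kg


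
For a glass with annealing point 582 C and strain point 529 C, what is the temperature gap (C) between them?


Gap = T_anneal - T_strain:
  gap = 582 - 529 = 53 C

53 C


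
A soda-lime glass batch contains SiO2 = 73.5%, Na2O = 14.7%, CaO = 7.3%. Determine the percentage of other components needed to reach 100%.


Sum the three major oxides:
  SiO2 + Na2O + CaO = 73.5 + 14.7 + 7.3 = 95.5%
Subtract from 100%:
  Others = 100 - 95.5 = 4.5%

4.5%


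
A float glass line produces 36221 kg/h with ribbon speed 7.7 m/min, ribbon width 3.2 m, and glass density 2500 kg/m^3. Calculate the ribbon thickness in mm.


Ribbon cross-section from mass balance:
  Volume rate = throughput / density = 36221 / 2500 = 14.4884 m^3/h
  thickness = volume rate / (speed * 60 * width), i.e.
  thickness = throughput / (60 * speed * width * density) * 1000
  thickness = 36221 / (60 * 7.7 * 3.2 * 2500) * 1000 = 9.8 mm

9.8 mm


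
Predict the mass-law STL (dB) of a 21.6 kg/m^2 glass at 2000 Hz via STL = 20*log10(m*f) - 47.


Mass law: STL = 20 * log10(m * f) - 47
  m * f = 21.6 * 2000 = 43200
  log10(43200) = 4.63548
  STL = 20 * 4.63548 - 47 = 92.7096 - 47 = 45.7 dB

45.7 dB


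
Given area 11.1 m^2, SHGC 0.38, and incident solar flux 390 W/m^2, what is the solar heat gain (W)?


Solar heat gain: Q = Area * SHGC * Irradiance
  Q = 11.1 * 0.38 * 390 = 1645 W

1645 W


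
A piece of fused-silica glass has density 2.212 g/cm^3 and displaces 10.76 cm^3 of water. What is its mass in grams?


Rearrange rho = m / V:
  m = rho * V
  m = 2.212 * 10.76 = 23.801 g

23.801 g


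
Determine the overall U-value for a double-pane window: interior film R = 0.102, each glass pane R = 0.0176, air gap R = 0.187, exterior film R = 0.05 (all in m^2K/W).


Total thermal resistance (series):
  R_total = R_in + R_glass + R_air + R_glass + R_out
  R_total = 0.102 + 0.0176 + 0.187 + 0.0176 + 0.05 = 0.3742 m^2K/W
U-value = 1 / R_total = 1 / 0.3742 = 2.672 W/m^2K

2.672 W/m^2K


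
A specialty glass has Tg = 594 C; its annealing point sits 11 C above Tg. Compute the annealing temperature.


The annealing temperature is Tg plus the offset:
  T_anneal = 594 + 11 = 605 C

605 C


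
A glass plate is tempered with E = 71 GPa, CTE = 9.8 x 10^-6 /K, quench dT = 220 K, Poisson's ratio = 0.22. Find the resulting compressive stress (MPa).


Tempering stress: sigma = E * alpha * dT / (1 - nu)
  E (MPa) = 71 * 1000 = 71000
  Numerator = 71000 * (9.8 x 10^-6) * 220 = 153.076
  Denominator = 1 - 0.22 = 0.78
  sigma = 153.076 / 0.78 = 196.3 MPa

196.3 MPa
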